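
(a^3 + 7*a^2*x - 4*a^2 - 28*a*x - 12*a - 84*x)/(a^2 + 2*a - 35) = (a^3 + 7*a^2*x - 4*a^2 - 28*a*x - 12*a - 84*x)/(a^2 + 2*a - 35)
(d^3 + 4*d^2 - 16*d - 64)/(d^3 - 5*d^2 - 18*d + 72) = (d^2 - 16)/(d^2 - 9*d + 18)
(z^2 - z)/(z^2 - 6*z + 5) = z/(z - 5)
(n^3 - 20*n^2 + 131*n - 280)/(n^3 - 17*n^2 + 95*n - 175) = (n - 8)/(n - 5)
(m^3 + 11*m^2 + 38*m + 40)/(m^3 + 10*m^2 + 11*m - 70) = (m^2 + 6*m + 8)/(m^2 + 5*m - 14)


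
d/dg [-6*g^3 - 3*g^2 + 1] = 6*g*(-3*g - 1)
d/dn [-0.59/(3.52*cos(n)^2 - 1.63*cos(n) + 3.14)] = (0.9617 - 4.1536*cos(n))*sin(n)/(3.52*cos(n)^2 - 1.63*cos(n) + 3.14)^2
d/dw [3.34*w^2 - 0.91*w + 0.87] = 6.68*w - 0.91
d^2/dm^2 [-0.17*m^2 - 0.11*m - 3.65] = -0.340000000000000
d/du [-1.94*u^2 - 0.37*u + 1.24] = -3.88*u - 0.37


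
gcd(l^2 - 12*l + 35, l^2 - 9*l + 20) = l - 5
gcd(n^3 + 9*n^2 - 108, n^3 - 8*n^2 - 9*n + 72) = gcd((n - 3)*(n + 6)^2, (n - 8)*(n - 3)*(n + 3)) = n - 3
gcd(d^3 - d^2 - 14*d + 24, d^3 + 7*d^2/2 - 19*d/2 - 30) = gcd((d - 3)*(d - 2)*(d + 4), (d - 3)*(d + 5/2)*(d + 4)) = d^2 + d - 12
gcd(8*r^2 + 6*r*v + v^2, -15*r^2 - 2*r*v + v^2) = 1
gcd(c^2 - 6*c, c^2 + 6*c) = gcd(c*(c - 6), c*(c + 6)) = c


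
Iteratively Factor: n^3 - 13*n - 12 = (n - 4)*(n^2 + 4*n + 3) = (n - 4)*(n + 3)*(n + 1)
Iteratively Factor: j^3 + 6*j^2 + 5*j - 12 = (j + 3)*(j^2 + 3*j - 4) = (j + 3)*(j + 4)*(j - 1)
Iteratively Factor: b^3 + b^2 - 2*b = (b - 1)*(b^2 + 2*b) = b*(b - 1)*(b + 2)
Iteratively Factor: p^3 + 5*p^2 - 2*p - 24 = (p + 3)*(p^2 + 2*p - 8) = (p - 2)*(p + 3)*(p + 4)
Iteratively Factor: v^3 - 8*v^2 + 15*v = (v - 3)*(v^2 - 5*v) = (v - 5)*(v - 3)*(v)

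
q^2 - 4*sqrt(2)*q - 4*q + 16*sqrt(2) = (q - 4)*(q - 4*sqrt(2))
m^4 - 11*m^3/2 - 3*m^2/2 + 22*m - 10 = (m - 5)*(m - 2)*(m - 1/2)*(m + 2)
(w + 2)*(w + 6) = w^2 + 8*w + 12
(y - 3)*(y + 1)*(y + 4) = y^3 + 2*y^2 - 11*y - 12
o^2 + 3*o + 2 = (o + 1)*(o + 2)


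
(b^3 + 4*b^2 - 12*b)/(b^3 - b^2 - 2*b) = (b + 6)/(b + 1)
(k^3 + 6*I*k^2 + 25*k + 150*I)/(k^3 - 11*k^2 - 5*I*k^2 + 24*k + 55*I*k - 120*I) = (k^2 + 11*I*k - 30)/(k^2 - 11*k + 24)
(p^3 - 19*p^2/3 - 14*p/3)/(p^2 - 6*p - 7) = p*(3*p + 2)/(3*(p + 1))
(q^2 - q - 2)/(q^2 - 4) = (q + 1)/(q + 2)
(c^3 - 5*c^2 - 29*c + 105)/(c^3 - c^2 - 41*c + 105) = (c^2 - 2*c - 35)/(c^2 + 2*c - 35)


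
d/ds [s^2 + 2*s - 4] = 2*s + 2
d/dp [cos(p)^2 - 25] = -sin(2*p)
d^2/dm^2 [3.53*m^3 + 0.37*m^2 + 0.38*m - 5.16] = 21.18*m + 0.74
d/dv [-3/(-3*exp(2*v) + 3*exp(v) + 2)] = (9 - 18*exp(v))*exp(v)/(-3*exp(2*v) + 3*exp(v) + 2)^2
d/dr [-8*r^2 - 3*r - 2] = -16*r - 3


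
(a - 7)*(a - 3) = a^2 - 10*a + 21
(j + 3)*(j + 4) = j^2 + 7*j + 12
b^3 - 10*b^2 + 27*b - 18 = (b - 6)*(b - 3)*(b - 1)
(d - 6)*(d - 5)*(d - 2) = d^3 - 13*d^2 + 52*d - 60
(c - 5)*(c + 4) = c^2 - c - 20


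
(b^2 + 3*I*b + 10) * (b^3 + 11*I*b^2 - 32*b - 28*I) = b^5 + 14*I*b^4 - 55*b^3 - 14*I*b^2 - 236*b - 280*I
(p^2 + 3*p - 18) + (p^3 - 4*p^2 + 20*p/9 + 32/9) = p^3 - 3*p^2 + 47*p/9 - 130/9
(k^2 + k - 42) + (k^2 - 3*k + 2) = 2*k^2 - 2*k - 40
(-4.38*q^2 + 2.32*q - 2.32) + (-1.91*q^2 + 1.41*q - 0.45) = -6.29*q^2 + 3.73*q - 2.77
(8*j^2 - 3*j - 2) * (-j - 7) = -8*j^3 - 53*j^2 + 23*j + 14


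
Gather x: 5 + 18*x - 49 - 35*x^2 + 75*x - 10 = -35*x^2 + 93*x - 54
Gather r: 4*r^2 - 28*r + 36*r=4*r^2 + 8*r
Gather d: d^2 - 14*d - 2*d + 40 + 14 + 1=d^2 - 16*d + 55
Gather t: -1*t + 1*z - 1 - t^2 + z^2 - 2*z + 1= -t^2 - t + z^2 - z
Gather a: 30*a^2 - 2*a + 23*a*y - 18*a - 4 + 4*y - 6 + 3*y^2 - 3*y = 30*a^2 + a*(23*y - 20) + 3*y^2 + y - 10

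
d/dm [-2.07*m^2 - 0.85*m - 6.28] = -4.14*m - 0.85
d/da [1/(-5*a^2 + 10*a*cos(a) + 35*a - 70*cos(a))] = (2*a*sin(a) + 2*a - 14*sin(a) - 2*cos(a) - 7)/(5*(a - 7)^2*(a - 2*cos(a))^2)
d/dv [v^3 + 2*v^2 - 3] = v*(3*v + 4)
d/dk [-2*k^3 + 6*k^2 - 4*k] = -6*k^2 + 12*k - 4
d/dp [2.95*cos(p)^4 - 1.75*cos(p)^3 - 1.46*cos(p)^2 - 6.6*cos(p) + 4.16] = (-11.8*cos(p)^3 + 5.25*cos(p)^2 + 2.92*cos(p) + 6.6)*sin(p)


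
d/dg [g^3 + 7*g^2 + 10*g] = 3*g^2 + 14*g + 10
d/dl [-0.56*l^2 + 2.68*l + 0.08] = 2.68 - 1.12*l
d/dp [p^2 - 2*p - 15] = 2*p - 2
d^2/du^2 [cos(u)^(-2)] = 2*(2 - cos(2*u))/cos(u)^4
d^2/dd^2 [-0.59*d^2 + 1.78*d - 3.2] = -1.18000000000000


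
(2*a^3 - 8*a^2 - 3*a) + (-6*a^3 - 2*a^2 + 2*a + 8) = -4*a^3 - 10*a^2 - a + 8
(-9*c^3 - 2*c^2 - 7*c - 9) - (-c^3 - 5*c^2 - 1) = -8*c^3 + 3*c^2 - 7*c - 8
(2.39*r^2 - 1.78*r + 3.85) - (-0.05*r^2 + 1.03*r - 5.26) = 2.44*r^2 - 2.81*r + 9.11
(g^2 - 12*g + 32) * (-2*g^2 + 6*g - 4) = -2*g^4 + 30*g^3 - 140*g^2 + 240*g - 128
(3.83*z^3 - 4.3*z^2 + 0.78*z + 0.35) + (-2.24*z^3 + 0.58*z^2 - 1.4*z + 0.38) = 1.59*z^3 - 3.72*z^2 - 0.62*z + 0.73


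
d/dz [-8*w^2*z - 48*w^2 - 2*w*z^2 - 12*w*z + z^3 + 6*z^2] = -8*w^2 - 4*w*z - 12*w + 3*z^2 + 12*z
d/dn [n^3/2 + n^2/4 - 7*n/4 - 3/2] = 3*n^2/2 + n/2 - 7/4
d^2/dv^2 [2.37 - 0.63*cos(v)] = 0.63*cos(v)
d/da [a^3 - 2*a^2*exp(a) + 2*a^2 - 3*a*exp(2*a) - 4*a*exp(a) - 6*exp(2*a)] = -2*a^2*exp(a) + 3*a^2 - 6*a*exp(2*a) - 8*a*exp(a) + 4*a - 15*exp(2*a) - 4*exp(a)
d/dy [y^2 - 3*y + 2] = 2*y - 3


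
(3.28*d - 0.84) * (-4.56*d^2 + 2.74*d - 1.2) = -14.9568*d^3 + 12.8176*d^2 - 6.2376*d + 1.008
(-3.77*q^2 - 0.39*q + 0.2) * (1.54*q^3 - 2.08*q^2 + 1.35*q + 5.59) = -5.8058*q^5 + 7.241*q^4 - 3.9703*q^3 - 22.0168*q^2 - 1.9101*q + 1.118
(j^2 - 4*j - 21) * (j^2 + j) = j^4 - 3*j^3 - 25*j^2 - 21*j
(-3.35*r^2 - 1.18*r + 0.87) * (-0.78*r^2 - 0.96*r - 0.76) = 2.613*r^4 + 4.1364*r^3 + 3.0002*r^2 + 0.0616*r - 0.6612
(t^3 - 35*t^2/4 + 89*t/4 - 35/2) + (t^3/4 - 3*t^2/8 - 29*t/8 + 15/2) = 5*t^3/4 - 73*t^2/8 + 149*t/8 - 10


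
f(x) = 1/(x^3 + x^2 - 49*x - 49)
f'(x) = (-3*x^2 - 2*x + 49)/(x^3 + x^2 - 49*x - 49)^2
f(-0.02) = -0.02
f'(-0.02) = 0.02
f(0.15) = -0.02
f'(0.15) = 0.02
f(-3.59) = 0.01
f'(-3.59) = 0.00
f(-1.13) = 0.16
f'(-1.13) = 1.23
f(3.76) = -0.01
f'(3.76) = -0.00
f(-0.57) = -0.05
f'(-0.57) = 0.11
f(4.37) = -0.01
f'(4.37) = -0.00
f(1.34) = -0.01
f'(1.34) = 0.00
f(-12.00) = 0.00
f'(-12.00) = 0.00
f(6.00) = -0.01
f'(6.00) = -0.00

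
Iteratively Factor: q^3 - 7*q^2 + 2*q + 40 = (q + 2)*(q^2 - 9*q + 20) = (q - 5)*(q + 2)*(q - 4)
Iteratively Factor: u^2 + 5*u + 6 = (u + 2)*(u + 3)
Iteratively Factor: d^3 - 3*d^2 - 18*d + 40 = (d - 2)*(d^2 - d - 20) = (d - 5)*(d - 2)*(d + 4)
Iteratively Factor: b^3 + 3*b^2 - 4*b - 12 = (b - 2)*(b^2 + 5*b + 6) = (b - 2)*(b + 2)*(b + 3)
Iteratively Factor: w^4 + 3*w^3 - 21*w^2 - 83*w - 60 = (w + 4)*(w^3 - w^2 - 17*w - 15) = (w - 5)*(w + 4)*(w^2 + 4*w + 3) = (w - 5)*(w + 1)*(w + 4)*(w + 3)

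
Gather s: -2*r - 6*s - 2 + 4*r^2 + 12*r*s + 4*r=4*r^2 + 2*r + s*(12*r - 6) - 2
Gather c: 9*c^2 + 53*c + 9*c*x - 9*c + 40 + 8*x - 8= 9*c^2 + c*(9*x + 44) + 8*x + 32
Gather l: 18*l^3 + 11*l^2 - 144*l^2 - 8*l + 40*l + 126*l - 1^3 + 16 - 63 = 18*l^3 - 133*l^2 + 158*l - 48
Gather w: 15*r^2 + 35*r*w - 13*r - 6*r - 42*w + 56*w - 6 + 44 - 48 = 15*r^2 - 19*r + w*(35*r + 14) - 10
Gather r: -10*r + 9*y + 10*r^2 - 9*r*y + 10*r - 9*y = 10*r^2 - 9*r*y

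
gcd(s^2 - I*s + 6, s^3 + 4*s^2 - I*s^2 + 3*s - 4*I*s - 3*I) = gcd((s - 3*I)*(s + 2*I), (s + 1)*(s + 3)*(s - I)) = 1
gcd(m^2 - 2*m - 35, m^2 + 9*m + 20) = m + 5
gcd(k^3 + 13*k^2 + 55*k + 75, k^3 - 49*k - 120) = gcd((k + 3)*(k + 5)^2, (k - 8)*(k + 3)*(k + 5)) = k^2 + 8*k + 15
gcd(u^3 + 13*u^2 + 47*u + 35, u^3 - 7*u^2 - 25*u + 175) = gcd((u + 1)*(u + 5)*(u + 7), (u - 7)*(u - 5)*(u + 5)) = u + 5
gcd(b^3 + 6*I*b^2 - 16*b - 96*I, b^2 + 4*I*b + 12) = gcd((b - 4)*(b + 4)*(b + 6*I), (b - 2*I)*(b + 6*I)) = b + 6*I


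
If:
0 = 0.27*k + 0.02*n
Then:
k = -0.0740740740740741*n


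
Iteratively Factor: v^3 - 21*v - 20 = (v - 5)*(v^2 + 5*v + 4) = (v - 5)*(v + 4)*(v + 1)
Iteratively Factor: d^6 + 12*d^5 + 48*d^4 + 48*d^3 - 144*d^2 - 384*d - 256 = (d + 2)*(d^5 + 10*d^4 + 28*d^3 - 8*d^2 - 128*d - 128) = (d + 2)^2*(d^4 + 8*d^3 + 12*d^2 - 32*d - 64) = (d - 2)*(d + 2)^2*(d^3 + 10*d^2 + 32*d + 32) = (d - 2)*(d + 2)^2*(d + 4)*(d^2 + 6*d + 8) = (d - 2)*(d + 2)^3*(d + 4)*(d + 4)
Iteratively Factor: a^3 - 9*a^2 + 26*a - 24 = (a - 3)*(a^2 - 6*a + 8) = (a - 4)*(a - 3)*(a - 2)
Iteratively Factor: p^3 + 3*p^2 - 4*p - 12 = (p + 3)*(p^2 - 4) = (p + 2)*(p + 3)*(p - 2)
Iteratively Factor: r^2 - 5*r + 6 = (r - 3)*(r - 2)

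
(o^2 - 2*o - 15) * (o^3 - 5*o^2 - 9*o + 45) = o^5 - 7*o^4 - 14*o^3 + 138*o^2 + 45*o - 675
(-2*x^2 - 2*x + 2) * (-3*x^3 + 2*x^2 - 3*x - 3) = 6*x^5 + 2*x^4 - 4*x^3 + 16*x^2 - 6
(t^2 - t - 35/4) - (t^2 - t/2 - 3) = -t/2 - 23/4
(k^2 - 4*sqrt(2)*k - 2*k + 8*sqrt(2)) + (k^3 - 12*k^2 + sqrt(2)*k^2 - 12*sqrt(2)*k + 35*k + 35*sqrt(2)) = k^3 - 11*k^2 + sqrt(2)*k^2 - 16*sqrt(2)*k + 33*k + 43*sqrt(2)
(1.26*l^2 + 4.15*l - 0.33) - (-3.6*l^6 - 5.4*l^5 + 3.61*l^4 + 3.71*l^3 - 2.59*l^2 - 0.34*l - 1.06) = 3.6*l^6 + 5.4*l^5 - 3.61*l^4 - 3.71*l^3 + 3.85*l^2 + 4.49*l + 0.73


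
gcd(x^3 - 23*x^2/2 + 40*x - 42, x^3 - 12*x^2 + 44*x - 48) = x^2 - 8*x + 12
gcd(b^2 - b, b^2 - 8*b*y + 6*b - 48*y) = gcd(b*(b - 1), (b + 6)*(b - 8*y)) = 1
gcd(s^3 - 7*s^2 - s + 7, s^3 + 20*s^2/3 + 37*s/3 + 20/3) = s + 1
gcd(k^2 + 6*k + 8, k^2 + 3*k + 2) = k + 2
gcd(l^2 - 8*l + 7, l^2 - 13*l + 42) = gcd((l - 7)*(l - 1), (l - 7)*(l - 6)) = l - 7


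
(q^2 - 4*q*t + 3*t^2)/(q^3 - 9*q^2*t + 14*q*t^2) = (q^2 - 4*q*t + 3*t^2)/(q*(q^2 - 9*q*t + 14*t^2))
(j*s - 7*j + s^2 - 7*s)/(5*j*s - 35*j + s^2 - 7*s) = (j + s)/(5*j + s)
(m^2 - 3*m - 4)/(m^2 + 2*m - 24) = (m + 1)/(m + 6)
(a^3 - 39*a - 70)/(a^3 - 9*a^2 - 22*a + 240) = (a^2 - 5*a - 14)/(a^2 - 14*a + 48)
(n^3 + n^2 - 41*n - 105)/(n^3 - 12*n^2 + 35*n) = (n^2 + 8*n + 15)/(n*(n - 5))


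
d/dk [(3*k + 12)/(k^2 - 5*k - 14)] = 3*(-k^2 - 8*k + 6)/(k^4 - 10*k^3 - 3*k^2 + 140*k + 196)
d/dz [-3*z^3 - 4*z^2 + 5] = z*(-9*z - 8)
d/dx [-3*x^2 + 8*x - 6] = 8 - 6*x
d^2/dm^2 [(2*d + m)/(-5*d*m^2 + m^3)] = 2*(-150*d^3 + 55*d^2*m + 3*d*m^2 - 3*m^3)/(m^4*(125*d^3 - 75*d^2*m + 15*d*m^2 - m^3))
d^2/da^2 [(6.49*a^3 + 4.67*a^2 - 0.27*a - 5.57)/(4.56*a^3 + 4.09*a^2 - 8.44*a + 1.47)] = (9.09494701772928e-13*a^7 - 47.8699679999991*a^6 + 1464.974784*a^5 - 863.714159999998*a^4 - 961.209156000001*a^3 + 97.2953159999997*a^2 + 1471.551348*a - 713.082148)/(94.818816*a^9 + 255.137472*a^8 - 297.653544*a^7 - 784.338551*a^6 + 715.416684*a^5 + 608.357145*a^4 - 876.113344*a^3 + 340.654419*a^2 - 54.713988*a + 3.176523)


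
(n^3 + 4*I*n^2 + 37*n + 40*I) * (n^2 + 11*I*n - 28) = n^5 + 15*I*n^4 - 35*n^3 + 335*I*n^2 - 1476*n - 1120*I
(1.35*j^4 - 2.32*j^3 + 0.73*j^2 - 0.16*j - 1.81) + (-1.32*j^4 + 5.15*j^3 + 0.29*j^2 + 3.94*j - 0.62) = 0.03*j^4 + 2.83*j^3 + 1.02*j^2 + 3.78*j - 2.43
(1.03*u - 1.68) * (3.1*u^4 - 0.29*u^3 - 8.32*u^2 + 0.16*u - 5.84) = 3.193*u^5 - 5.5067*u^4 - 8.0824*u^3 + 14.1424*u^2 - 6.284*u + 9.8112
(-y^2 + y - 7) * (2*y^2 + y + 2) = -2*y^4 + y^3 - 15*y^2 - 5*y - 14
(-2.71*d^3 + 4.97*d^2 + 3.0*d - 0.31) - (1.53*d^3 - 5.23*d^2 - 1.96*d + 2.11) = -4.24*d^3 + 10.2*d^2 + 4.96*d - 2.42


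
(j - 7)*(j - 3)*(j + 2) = j^3 - 8*j^2 + j + 42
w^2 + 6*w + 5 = (w + 1)*(w + 5)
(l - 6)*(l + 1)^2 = l^3 - 4*l^2 - 11*l - 6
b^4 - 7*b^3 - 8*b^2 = b^2*(b - 8)*(b + 1)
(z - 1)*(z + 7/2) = z^2 + 5*z/2 - 7/2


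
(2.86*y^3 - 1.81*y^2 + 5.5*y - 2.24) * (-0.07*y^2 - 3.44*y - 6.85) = -0.2002*y^5 - 9.7117*y^4 - 13.7496*y^3 - 6.3647*y^2 - 29.9694*y + 15.344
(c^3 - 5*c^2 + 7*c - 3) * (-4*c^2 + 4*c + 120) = -4*c^5 + 24*c^4 + 72*c^3 - 560*c^2 + 828*c - 360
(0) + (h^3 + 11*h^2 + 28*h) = h^3 + 11*h^2 + 28*h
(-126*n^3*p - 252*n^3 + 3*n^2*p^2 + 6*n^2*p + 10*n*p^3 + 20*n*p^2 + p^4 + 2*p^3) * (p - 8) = -126*n^3*p^2 + 756*n^3*p + 2016*n^3 + 3*n^2*p^3 - 18*n^2*p^2 - 48*n^2*p + 10*n*p^4 - 60*n*p^3 - 160*n*p^2 + p^5 - 6*p^4 - 16*p^3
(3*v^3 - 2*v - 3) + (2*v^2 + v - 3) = 3*v^3 + 2*v^2 - v - 6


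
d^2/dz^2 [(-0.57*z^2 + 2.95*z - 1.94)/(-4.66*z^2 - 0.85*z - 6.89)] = (-132.63758*z^3 + 142.962276*z^2 + 614.40702*z - 33.101868)/(101.194696*z^6 + 55.37478*z^5 + 458.962002*z^4 + 164.361865*z^3 + 678.594033*z^2 + 121.053855*z + 327.082769)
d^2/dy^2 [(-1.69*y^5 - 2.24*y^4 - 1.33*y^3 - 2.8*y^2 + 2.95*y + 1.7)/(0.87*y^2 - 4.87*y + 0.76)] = (-7.674966*y^7 + 111.174864*y^6 - 444.1485*y^5 - 139.990824*y^4 + 32.539036*y^3 + 32.838228*y^2 - 59.528868*y + 96.9919)/(0.658503*y^6 - 11.058309*y^5 + 63.626841*y^4 - 134.821567*y^3 + 55.582068*y^2 - 8.438736*y + 0.438976)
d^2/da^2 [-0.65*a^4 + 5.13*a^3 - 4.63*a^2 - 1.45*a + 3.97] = -7.8*a^2 + 30.78*a - 9.26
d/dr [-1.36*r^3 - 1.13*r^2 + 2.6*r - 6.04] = -4.08*r^2 - 2.26*r + 2.6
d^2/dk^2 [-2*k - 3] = 0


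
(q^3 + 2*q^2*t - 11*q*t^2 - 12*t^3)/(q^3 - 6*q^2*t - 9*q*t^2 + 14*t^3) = (q^3 + 2*q^2*t - 11*q*t^2 - 12*t^3)/(q^3 - 6*q^2*t - 9*q*t^2 + 14*t^3)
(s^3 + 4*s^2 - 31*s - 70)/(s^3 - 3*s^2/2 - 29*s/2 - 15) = 2*(s + 7)/(2*s + 3)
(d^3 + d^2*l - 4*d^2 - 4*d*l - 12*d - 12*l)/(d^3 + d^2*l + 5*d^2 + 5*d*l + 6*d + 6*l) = (d - 6)/(d + 3)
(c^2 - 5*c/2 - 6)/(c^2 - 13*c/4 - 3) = 2*(2*c + 3)/(4*c + 3)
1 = 1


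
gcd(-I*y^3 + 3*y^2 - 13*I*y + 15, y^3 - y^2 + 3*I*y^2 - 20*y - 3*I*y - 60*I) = 1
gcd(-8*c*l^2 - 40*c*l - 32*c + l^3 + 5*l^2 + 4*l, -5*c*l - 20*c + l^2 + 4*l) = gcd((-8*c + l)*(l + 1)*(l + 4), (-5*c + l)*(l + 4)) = l + 4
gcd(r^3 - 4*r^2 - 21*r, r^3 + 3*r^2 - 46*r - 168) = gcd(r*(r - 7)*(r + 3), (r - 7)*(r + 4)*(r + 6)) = r - 7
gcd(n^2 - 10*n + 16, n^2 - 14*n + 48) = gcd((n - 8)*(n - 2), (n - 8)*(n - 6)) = n - 8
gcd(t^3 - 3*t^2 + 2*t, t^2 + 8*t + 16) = 1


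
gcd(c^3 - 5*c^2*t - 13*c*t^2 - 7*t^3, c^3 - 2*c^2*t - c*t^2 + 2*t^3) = c + t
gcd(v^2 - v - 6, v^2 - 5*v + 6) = v - 3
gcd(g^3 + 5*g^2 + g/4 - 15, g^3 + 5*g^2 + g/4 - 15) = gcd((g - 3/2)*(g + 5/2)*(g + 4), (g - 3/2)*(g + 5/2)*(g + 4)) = g^3 + 5*g^2 + g/4 - 15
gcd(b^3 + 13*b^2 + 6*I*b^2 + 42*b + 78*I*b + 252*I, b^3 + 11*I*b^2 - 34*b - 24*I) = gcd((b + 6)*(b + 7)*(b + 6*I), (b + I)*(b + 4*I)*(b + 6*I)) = b + 6*I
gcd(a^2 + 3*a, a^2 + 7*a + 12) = a + 3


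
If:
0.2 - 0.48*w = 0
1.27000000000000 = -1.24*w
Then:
No Solution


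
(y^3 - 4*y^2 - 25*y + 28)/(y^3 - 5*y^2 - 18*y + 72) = (y^2 - 8*y + 7)/(y^2 - 9*y + 18)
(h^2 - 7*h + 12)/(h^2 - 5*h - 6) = (-h^2 + 7*h - 12)/(-h^2 + 5*h + 6)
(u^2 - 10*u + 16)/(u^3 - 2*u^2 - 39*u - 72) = (u - 2)/(u^2 + 6*u + 9)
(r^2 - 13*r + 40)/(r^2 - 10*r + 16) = (r - 5)/(r - 2)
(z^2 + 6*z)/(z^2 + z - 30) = z/(z - 5)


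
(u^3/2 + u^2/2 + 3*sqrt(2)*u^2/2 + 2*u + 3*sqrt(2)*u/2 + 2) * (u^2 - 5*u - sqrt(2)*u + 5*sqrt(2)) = u^5/2 - 2*u^4 + sqrt(2)*u^4 - 4*sqrt(2)*u^3 - 7*u^3/2 - 7*sqrt(2)*u^2 + 4*u^2 + 5*u + 8*sqrt(2)*u + 10*sqrt(2)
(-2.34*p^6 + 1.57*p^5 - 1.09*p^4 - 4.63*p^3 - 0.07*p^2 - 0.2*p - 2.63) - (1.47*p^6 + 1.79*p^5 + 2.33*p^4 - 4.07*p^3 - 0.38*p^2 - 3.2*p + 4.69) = -3.81*p^6 - 0.22*p^5 - 3.42*p^4 - 0.56*p^3 + 0.31*p^2 + 3.0*p - 7.32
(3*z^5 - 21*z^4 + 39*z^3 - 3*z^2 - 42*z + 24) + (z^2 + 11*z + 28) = 3*z^5 - 21*z^4 + 39*z^3 - 2*z^2 - 31*z + 52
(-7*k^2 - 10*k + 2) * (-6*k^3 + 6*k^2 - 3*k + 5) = 42*k^5 + 18*k^4 - 51*k^3 + 7*k^2 - 56*k + 10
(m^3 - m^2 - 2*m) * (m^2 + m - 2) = m^5 - 5*m^3 + 4*m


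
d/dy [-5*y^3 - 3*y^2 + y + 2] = -15*y^2 - 6*y + 1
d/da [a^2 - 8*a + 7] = 2*a - 8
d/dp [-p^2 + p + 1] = 1 - 2*p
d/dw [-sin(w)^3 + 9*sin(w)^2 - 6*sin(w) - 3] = 3*(6*sin(w) + cos(w)^2 - 3)*cos(w)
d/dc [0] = 0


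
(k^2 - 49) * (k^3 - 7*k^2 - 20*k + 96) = k^5 - 7*k^4 - 69*k^3 + 439*k^2 + 980*k - 4704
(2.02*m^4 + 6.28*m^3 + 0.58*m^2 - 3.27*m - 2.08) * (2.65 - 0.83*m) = -1.6766*m^5 + 0.1406*m^4 + 16.1606*m^3 + 4.2511*m^2 - 6.9391*m - 5.512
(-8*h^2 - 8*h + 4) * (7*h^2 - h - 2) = -56*h^4 - 48*h^3 + 52*h^2 + 12*h - 8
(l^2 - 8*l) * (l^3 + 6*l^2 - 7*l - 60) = l^5 - 2*l^4 - 55*l^3 - 4*l^2 + 480*l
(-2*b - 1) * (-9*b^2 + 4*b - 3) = 18*b^3 + b^2 + 2*b + 3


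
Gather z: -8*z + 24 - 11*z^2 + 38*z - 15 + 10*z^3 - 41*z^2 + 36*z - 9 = 10*z^3 - 52*z^2 + 66*z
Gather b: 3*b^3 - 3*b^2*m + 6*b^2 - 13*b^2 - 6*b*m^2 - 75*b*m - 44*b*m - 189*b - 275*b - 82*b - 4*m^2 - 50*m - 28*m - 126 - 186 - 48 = 3*b^3 + b^2*(-3*m - 7) + b*(-6*m^2 - 119*m - 546) - 4*m^2 - 78*m - 360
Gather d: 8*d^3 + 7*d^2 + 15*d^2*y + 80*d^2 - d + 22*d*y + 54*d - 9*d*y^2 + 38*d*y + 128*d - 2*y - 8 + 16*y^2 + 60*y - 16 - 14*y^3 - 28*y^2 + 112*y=8*d^3 + d^2*(15*y + 87) + d*(-9*y^2 + 60*y + 181) - 14*y^3 - 12*y^2 + 170*y - 24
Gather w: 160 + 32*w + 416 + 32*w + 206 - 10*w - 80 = 54*w + 702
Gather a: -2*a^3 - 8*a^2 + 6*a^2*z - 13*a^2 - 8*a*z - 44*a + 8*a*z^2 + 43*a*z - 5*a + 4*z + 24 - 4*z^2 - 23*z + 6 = -2*a^3 + a^2*(6*z - 21) + a*(8*z^2 + 35*z - 49) - 4*z^2 - 19*z + 30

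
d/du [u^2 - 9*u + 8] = 2*u - 9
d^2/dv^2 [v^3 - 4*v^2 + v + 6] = 6*v - 8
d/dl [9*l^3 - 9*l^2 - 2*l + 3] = 27*l^2 - 18*l - 2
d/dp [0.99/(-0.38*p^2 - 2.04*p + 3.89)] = (0.7524*p + 2.0196)/(0.38*p^2 + 2.04*p - 3.89)^2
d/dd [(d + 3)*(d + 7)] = 2*d + 10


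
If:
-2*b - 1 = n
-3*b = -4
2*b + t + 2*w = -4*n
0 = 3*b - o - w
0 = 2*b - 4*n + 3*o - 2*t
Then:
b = 4/3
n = -11/3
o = 28/3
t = 68/3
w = -16/3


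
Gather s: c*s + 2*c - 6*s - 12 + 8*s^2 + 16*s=2*c + 8*s^2 + s*(c + 10) - 12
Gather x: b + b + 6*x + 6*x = 2*b + 12*x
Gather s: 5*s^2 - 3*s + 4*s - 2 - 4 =5*s^2 + s - 6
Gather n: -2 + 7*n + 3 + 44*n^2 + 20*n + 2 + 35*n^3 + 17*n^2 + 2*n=35*n^3 + 61*n^2 + 29*n + 3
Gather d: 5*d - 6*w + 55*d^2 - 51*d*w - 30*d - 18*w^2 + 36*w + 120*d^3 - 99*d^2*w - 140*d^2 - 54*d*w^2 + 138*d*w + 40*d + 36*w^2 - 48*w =120*d^3 + d^2*(-99*w - 85) + d*(-54*w^2 + 87*w + 15) + 18*w^2 - 18*w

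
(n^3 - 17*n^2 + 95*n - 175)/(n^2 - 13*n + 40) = (n^2 - 12*n + 35)/(n - 8)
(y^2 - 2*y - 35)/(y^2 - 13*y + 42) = (y + 5)/(y - 6)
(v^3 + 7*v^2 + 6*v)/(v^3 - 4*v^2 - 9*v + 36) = v*(v^2 + 7*v + 6)/(v^3 - 4*v^2 - 9*v + 36)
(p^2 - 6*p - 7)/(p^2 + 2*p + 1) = (p - 7)/(p + 1)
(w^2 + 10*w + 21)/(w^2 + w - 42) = (w + 3)/(w - 6)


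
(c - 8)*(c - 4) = c^2 - 12*c + 32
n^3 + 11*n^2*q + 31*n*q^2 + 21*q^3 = (n + q)*(n + 3*q)*(n + 7*q)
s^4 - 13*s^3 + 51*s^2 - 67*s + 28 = (s - 7)*(s - 4)*(s - 1)^2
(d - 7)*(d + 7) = d^2 - 49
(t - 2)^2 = t^2 - 4*t + 4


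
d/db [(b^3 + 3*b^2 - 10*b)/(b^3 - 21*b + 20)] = (-3*b^2 + 8*b - 8)/(b^4 - 10*b^3 + 33*b^2 - 40*b + 16)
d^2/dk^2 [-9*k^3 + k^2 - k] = 2 - 54*k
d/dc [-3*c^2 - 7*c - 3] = -6*c - 7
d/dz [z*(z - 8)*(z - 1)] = 3*z^2 - 18*z + 8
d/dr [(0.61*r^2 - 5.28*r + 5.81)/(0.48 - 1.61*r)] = (-0.9821*r^2 + 0.585599999999999*r + 6.8197)/(2.5921*r^2 - 1.5456*r + 0.2304)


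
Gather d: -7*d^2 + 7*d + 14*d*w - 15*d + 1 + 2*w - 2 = -7*d^2 + d*(14*w - 8) + 2*w - 1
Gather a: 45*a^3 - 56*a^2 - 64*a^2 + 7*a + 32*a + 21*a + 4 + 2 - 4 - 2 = 45*a^3 - 120*a^2 + 60*a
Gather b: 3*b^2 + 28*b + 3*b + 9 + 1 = 3*b^2 + 31*b + 10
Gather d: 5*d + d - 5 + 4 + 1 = 6*d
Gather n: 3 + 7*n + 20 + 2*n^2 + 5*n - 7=2*n^2 + 12*n + 16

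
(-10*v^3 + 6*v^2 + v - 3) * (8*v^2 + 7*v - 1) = -80*v^5 - 22*v^4 + 60*v^3 - 23*v^2 - 22*v + 3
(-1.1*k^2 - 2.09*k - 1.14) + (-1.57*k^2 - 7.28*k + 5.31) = -2.67*k^2 - 9.37*k + 4.17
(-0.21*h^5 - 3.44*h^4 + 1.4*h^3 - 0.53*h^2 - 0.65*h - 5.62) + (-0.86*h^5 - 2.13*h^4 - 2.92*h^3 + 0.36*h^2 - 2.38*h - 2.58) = -1.07*h^5 - 5.57*h^4 - 1.52*h^3 - 0.17*h^2 - 3.03*h - 8.2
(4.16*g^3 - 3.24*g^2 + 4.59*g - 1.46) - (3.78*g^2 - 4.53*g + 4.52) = 4.16*g^3 - 7.02*g^2 + 9.12*g - 5.98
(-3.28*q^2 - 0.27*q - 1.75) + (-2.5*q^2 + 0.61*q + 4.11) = -5.78*q^2 + 0.34*q + 2.36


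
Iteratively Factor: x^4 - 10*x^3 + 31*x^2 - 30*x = (x)*(x^3 - 10*x^2 + 31*x - 30) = x*(x - 5)*(x^2 - 5*x + 6) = x*(x - 5)*(x - 3)*(x - 2)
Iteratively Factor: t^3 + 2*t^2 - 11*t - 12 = (t - 3)*(t^2 + 5*t + 4) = (t - 3)*(t + 1)*(t + 4)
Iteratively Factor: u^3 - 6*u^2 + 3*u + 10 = (u - 5)*(u^2 - u - 2) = (u - 5)*(u + 1)*(u - 2)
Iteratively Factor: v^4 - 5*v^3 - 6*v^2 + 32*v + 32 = (v + 1)*(v^3 - 6*v^2 + 32) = (v - 4)*(v + 1)*(v^2 - 2*v - 8) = (v - 4)^2*(v + 1)*(v + 2)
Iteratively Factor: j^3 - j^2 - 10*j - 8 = (j - 4)*(j^2 + 3*j + 2) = (j - 4)*(j + 1)*(j + 2)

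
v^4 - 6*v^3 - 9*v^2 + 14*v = v*(v - 7)*(v - 1)*(v + 2)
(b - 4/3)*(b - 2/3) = b^2 - 2*b + 8/9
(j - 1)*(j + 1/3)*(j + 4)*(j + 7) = j^4 + 31*j^3/3 + 61*j^2/3 - 67*j/3 - 28/3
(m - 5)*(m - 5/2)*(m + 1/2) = m^3 - 7*m^2 + 35*m/4 + 25/4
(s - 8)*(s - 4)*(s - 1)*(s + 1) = s^4 - 12*s^3 + 31*s^2 + 12*s - 32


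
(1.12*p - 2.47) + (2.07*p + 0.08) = 3.19*p - 2.39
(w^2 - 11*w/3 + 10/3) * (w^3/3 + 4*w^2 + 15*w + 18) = w^5/3 + 25*w^4/9 + 13*w^3/9 - 71*w^2/3 - 16*w + 60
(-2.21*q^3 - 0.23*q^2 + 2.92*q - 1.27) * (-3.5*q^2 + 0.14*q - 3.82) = 7.735*q^5 + 0.4956*q^4 - 1.81*q^3 + 5.7324*q^2 - 11.3322*q + 4.8514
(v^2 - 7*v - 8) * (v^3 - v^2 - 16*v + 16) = v^5 - 8*v^4 - 17*v^3 + 136*v^2 + 16*v - 128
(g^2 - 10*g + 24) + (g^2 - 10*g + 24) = 2*g^2 - 20*g + 48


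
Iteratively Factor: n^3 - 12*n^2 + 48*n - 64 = (n - 4)*(n^2 - 8*n + 16) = (n - 4)^2*(n - 4)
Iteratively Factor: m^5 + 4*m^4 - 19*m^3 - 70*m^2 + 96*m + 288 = (m + 4)*(m^4 - 19*m^2 + 6*m + 72) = (m + 4)^2*(m^3 - 4*m^2 - 3*m + 18) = (m - 3)*(m + 4)^2*(m^2 - m - 6) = (m - 3)*(m + 2)*(m + 4)^2*(m - 3)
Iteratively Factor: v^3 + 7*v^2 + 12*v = (v + 4)*(v^2 + 3*v) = v*(v + 4)*(v + 3)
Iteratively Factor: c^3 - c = (c)*(c^2 - 1) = c*(c + 1)*(c - 1)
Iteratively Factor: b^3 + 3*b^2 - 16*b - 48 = (b - 4)*(b^2 + 7*b + 12) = (b - 4)*(b + 4)*(b + 3)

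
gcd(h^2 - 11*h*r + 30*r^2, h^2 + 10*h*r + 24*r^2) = 1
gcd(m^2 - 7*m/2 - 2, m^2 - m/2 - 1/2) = m + 1/2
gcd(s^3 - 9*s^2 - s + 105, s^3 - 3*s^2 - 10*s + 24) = s + 3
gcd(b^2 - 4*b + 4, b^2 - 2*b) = b - 2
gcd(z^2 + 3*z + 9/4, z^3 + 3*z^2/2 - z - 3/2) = z + 3/2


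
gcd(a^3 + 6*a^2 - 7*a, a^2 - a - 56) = a + 7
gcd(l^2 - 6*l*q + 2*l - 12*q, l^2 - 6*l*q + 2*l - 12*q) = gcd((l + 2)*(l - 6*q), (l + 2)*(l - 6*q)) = -l^2 + 6*l*q - 2*l + 12*q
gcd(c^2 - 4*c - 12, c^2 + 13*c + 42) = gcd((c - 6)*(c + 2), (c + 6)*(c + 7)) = 1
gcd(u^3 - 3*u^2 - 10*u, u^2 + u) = u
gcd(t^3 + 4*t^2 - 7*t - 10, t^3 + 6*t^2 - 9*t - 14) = t^2 - t - 2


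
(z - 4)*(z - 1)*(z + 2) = z^3 - 3*z^2 - 6*z + 8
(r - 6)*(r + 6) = r^2 - 36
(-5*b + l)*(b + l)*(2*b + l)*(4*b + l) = -40*b^4 - 62*b^3*l - 21*b^2*l^2 + 2*b*l^3 + l^4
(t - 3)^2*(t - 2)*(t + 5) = t^4 - 3*t^3 - 19*t^2 + 87*t - 90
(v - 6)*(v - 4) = v^2 - 10*v + 24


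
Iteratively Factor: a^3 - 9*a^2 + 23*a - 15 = (a - 1)*(a^2 - 8*a + 15) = (a - 5)*(a - 1)*(a - 3)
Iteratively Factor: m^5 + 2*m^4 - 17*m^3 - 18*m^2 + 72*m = (m - 3)*(m^4 + 5*m^3 - 2*m^2 - 24*m) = m*(m - 3)*(m^3 + 5*m^2 - 2*m - 24) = m*(m - 3)*(m - 2)*(m^2 + 7*m + 12) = m*(m - 3)*(m - 2)*(m + 4)*(m + 3)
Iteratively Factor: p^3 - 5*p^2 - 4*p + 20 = (p - 5)*(p^2 - 4) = (p - 5)*(p - 2)*(p + 2)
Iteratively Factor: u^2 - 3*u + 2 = (u - 2)*(u - 1)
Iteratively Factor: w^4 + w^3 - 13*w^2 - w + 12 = (w - 1)*(w^3 + 2*w^2 - 11*w - 12) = (w - 3)*(w - 1)*(w^2 + 5*w + 4) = (w - 3)*(w - 1)*(w + 1)*(w + 4)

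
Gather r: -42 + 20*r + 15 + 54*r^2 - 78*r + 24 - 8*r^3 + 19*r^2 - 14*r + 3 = -8*r^3 + 73*r^2 - 72*r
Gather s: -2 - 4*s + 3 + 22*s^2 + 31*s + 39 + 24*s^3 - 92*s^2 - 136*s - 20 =24*s^3 - 70*s^2 - 109*s + 20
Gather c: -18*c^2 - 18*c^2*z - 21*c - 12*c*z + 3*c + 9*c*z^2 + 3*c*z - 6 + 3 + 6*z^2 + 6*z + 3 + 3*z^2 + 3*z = c^2*(-18*z - 18) + c*(9*z^2 - 9*z - 18) + 9*z^2 + 9*z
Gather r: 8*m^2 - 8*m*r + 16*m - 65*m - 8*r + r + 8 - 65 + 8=8*m^2 - 49*m + r*(-8*m - 7) - 49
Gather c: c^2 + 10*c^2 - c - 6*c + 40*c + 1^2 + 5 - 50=11*c^2 + 33*c - 44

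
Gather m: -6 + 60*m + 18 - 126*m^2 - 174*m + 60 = -126*m^2 - 114*m + 72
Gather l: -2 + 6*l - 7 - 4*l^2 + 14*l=-4*l^2 + 20*l - 9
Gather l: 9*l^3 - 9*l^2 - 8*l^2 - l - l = 9*l^3 - 17*l^2 - 2*l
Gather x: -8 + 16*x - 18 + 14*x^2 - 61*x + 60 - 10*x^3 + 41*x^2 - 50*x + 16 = -10*x^3 + 55*x^2 - 95*x + 50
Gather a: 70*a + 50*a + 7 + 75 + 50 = 120*a + 132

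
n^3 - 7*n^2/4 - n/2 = n*(n - 2)*(n + 1/4)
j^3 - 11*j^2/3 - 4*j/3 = j*(j - 4)*(j + 1/3)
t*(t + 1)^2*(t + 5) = t^4 + 7*t^3 + 11*t^2 + 5*t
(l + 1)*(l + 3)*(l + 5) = l^3 + 9*l^2 + 23*l + 15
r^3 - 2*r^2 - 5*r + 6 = (r - 3)*(r - 1)*(r + 2)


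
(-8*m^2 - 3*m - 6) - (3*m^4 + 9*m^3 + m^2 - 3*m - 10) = -3*m^4 - 9*m^3 - 9*m^2 + 4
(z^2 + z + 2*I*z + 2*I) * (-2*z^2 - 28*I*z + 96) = -2*z^4 - 2*z^3 - 32*I*z^3 + 152*z^2 - 32*I*z^2 + 152*z + 192*I*z + 192*I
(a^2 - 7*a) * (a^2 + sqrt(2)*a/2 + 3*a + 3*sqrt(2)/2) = a^4 - 4*a^3 + sqrt(2)*a^3/2 - 21*a^2 - 2*sqrt(2)*a^2 - 21*sqrt(2)*a/2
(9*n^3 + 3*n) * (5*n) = 45*n^4 + 15*n^2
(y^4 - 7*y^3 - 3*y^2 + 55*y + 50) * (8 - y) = -y^5 + 15*y^4 - 53*y^3 - 79*y^2 + 390*y + 400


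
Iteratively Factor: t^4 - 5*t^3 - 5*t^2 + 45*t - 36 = (t - 1)*(t^3 - 4*t^2 - 9*t + 36) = (t - 1)*(t + 3)*(t^2 - 7*t + 12) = (t - 3)*(t - 1)*(t + 3)*(t - 4)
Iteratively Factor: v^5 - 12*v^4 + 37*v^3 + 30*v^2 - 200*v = (v - 5)*(v^4 - 7*v^3 + 2*v^2 + 40*v) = (v - 5)^2*(v^3 - 2*v^2 - 8*v) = (v - 5)^2*(v + 2)*(v^2 - 4*v) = v*(v - 5)^2*(v + 2)*(v - 4)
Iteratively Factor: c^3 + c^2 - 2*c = (c - 1)*(c^2 + 2*c) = c*(c - 1)*(c + 2)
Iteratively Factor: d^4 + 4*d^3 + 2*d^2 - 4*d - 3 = (d + 1)*(d^3 + 3*d^2 - d - 3) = (d - 1)*(d + 1)*(d^2 + 4*d + 3) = (d - 1)*(d + 1)*(d + 3)*(d + 1)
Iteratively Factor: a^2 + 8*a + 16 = (a + 4)*(a + 4)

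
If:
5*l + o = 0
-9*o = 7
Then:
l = 7/45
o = -7/9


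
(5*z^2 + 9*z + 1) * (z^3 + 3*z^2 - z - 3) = 5*z^5 + 24*z^4 + 23*z^3 - 21*z^2 - 28*z - 3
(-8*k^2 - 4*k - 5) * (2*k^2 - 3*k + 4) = -16*k^4 + 16*k^3 - 30*k^2 - k - 20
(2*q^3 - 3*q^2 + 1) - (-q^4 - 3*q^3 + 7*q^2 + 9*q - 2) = q^4 + 5*q^3 - 10*q^2 - 9*q + 3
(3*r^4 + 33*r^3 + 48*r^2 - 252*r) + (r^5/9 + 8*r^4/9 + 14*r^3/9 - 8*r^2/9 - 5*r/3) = r^5/9 + 35*r^4/9 + 311*r^3/9 + 424*r^2/9 - 761*r/3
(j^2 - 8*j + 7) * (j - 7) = j^3 - 15*j^2 + 63*j - 49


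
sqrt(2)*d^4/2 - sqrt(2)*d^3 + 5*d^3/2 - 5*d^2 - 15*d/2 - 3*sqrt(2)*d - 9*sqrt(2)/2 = (d - 3)*(d + sqrt(2))*(d + 3*sqrt(2)/2)*(sqrt(2)*d/2 + sqrt(2)/2)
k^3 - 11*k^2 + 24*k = k*(k - 8)*(k - 3)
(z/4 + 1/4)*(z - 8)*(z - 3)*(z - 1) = z^4/4 - 11*z^3/4 + 23*z^2/4 + 11*z/4 - 6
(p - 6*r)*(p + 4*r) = p^2 - 2*p*r - 24*r^2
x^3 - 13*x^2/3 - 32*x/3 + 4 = (x - 6)*(x - 1/3)*(x + 2)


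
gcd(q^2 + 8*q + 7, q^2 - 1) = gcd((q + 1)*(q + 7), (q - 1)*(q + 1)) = q + 1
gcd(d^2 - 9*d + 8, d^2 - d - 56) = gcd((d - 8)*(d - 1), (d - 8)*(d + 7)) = d - 8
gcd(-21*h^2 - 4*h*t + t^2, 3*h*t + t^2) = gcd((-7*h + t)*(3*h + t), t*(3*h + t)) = 3*h + t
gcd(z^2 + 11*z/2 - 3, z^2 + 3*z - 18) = z + 6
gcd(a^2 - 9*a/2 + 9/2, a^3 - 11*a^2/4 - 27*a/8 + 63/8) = a^2 - 9*a/2 + 9/2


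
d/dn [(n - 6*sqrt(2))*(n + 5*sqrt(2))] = 2*n - sqrt(2)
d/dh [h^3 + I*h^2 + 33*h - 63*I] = 3*h^2 + 2*I*h + 33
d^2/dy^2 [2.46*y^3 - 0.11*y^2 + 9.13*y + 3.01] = 14.76*y - 0.22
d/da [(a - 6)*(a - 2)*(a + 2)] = 3*a^2 - 12*a - 4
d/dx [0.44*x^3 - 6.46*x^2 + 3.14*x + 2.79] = 1.32*x^2 - 12.92*x + 3.14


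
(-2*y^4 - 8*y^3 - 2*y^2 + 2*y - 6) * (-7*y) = 14*y^5 + 56*y^4 + 14*y^3 - 14*y^2 + 42*y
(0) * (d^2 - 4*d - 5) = 0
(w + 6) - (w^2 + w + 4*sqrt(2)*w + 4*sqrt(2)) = -w^2 - 4*sqrt(2)*w - 4*sqrt(2) + 6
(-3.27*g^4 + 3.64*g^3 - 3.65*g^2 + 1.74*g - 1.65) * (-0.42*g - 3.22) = 1.3734*g^5 + 9.0006*g^4 - 10.1878*g^3 + 11.0222*g^2 - 4.9098*g + 5.313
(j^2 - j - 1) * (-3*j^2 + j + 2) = -3*j^4 + 4*j^3 + 4*j^2 - 3*j - 2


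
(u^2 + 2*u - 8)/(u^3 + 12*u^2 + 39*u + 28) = (u - 2)/(u^2 + 8*u + 7)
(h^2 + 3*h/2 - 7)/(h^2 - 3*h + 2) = (h + 7/2)/(h - 1)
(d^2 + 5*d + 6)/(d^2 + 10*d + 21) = (d + 2)/(d + 7)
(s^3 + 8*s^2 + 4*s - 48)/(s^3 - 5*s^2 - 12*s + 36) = (s^2 + 10*s + 24)/(s^2 - 3*s - 18)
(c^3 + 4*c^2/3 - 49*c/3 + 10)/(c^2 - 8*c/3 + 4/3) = (c^2 + 2*c - 15)/(c - 2)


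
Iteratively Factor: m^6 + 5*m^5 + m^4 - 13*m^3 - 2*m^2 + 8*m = (m + 2)*(m^5 + 3*m^4 - 5*m^3 - 3*m^2 + 4*m) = m*(m + 2)*(m^4 + 3*m^3 - 5*m^2 - 3*m + 4) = m*(m + 2)*(m + 4)*(m^3 - m^2 - m + 1) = m*(m - 1)*(m + 2)*(m + 4)*(m^2 - 1) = m*(m - 1)*(m + 1)*(m + 2)*(m + 4)*(m - 1)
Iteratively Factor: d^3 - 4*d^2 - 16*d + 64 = (d - 4)*(d^2 - 16) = (d - 4)^2*(d + 4)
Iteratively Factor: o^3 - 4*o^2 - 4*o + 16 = (o + 2)*(o^2 - 6*o + 8) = (o - 2)*(o + 2)*(o - 4)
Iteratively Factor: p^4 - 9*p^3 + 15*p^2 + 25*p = (p)*(p^3 - 9*p^2 + 15*p + 25) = p*(p - 5)*(p^2 - 4*p - 5) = p*(p - 5)*(p + 1)*(p - 5)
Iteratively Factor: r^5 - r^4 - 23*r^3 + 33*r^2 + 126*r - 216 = (r + 4)*(r^4 - 5*r^3 - 3*r^2 + 45*r - 54) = (r + 3)*(r + 4)*(r^3 - 8*r^2 + 21*r - 18) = (r - 2)*(r + 3)*(r + 4)*(r^2 - 6*r + 9) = (r - 3)*(r - 2)*(r + 3)*(r + 4)*(r - 3)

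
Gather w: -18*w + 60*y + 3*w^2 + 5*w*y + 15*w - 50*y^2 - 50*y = 3*w^2 + w*(5*y - 3) - 50*y^2 + 10*y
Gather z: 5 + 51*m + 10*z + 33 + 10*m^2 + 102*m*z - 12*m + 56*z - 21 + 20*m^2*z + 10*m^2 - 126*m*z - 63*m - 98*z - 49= 20*m^2 - 24*m + z*(20*m^2 - 24*m - 32) - 32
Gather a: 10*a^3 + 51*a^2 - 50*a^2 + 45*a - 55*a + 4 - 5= 10*a^3 + a^2 - 10*a - 1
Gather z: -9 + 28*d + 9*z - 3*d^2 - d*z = -3*d^2 + 28*d + z*(9 - d) - 9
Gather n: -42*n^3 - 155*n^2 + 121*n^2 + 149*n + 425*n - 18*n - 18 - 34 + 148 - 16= -42*n^3 - 34*n^2 + 556*n + 80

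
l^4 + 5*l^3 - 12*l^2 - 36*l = l*(l - 3)*(l + 2)*(l + 6)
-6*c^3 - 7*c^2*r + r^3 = (-3*c + r)*(c + r)*(2*c + r)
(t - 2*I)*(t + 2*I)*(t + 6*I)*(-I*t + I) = -I*t^4 + 6*t^3 + I*t^3 - 6*t^2 - 4*I*t^2 + 24*t + 4*I*t - 24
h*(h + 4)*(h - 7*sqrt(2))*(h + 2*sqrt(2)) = h^4 - 5*sqrt(2)*h^3 + 4*h^3 - 20*sqrt(2)*h^2 - 28*h^2 - 112*h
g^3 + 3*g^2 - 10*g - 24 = (g - 3)*(g + 2)*(g + 4)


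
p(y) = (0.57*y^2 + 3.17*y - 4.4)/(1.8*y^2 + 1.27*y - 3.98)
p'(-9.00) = -0.03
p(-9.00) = 0.10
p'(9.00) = -0.01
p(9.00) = 0.46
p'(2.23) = -0.11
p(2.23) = 0.71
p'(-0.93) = -1.68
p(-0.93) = 1.90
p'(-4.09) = -0.31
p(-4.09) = -0.37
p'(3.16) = -0.06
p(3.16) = 0.63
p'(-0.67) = -1.04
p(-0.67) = 1.56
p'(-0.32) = -0.63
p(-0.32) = 1.27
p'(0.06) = -0.42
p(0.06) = 1.08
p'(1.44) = -0.43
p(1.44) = 0.85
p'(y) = (-3.6*y - 1.27)*(0.57*y^2 + 3.17*y - 4.4)/(1.8*y^2 + 1.27*y - 3.98)^2 + (1.14*y + 3.17)/(1.8*y^2 + 1.27*y - 3.98)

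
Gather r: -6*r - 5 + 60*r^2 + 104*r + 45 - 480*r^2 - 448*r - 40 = -420*r^2 - 350*r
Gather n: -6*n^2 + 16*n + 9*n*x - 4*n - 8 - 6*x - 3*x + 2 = -6*n^2 + n*(9*x + 12) - 9*x - 6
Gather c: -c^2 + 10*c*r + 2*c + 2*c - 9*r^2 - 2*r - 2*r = -c^2 + c*(10*r + 4) - 9*r^2 - 4*r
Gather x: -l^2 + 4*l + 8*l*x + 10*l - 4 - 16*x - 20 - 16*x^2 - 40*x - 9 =-l^2 + 14*l - 16*x^2 + x*(8*l - 56) - 33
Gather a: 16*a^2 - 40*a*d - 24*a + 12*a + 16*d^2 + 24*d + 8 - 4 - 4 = 16*a^2 + a*(-40*d - 12) + 16*d^2 + 24*d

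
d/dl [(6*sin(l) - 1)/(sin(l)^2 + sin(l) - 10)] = (-6*sin(l)^2 + 2*sin(l) - 59)*cos(l)/(sin(l)^2 + sin(l) - 10)^2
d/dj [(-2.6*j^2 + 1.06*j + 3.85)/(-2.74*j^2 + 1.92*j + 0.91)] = (-2.0876*j^2 + 16.366*j - 6.4274)/(7.5076*j^4 - 10.5216*j^3 - 1.3004*j^2 + 3.4944*j + 0.8281)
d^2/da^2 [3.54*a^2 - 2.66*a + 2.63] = 7.08000000000000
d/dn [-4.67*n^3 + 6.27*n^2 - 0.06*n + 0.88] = -14.01*n^2 + 12.54*n - 0.06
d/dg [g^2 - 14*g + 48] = 2*g - 14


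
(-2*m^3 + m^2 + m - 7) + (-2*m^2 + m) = -2*m^3 - m^2 + 2*m - 7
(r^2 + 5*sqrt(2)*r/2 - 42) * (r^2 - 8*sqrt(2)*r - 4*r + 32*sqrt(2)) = r^4 - 11*sqrt(2)*r^3/2 - 4*r^3 - 82*r^2 + 22*sqrt(2)*r^2 + 328*r + 336*sqrt(2)*r - 1344*sqrt(2)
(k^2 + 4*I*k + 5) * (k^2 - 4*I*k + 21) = k^4 + 42*k^2 + 64*I*k + 105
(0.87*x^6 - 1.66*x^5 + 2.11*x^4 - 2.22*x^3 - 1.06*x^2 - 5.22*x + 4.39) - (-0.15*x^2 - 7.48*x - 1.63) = 0.87*x^6 - 1.66*x^5 + 2.11*x^4 - 2.22*x^3 - 0.91*x^2 + 2.26*x + 6.02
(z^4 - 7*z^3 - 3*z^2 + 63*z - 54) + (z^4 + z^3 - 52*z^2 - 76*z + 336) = 2*z^4 - 6*z^3 - 55*z^2 - 13*z + 282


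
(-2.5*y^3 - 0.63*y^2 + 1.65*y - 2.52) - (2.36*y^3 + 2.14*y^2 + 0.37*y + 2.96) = -4.86*y^3 - 2.77*y^2 + 1.28*y - 5.48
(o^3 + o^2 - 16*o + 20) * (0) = 0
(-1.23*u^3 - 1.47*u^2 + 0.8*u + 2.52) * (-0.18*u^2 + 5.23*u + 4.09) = 0.2214*u^5 - 6.1683*u^4 - 12.8628*u^3 - 2.2819*u^2 + 16.4516*u + 10.3068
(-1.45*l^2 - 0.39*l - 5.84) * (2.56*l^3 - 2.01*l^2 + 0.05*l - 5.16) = -3.712*l^5 + 1.9161*l^4 - 14.239*l^3 + 19.2009*l^2 + 1.7204*l + 30.1344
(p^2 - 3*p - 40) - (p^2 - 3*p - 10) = -30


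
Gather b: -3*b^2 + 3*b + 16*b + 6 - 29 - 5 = -3*b^2 + 19*b - 28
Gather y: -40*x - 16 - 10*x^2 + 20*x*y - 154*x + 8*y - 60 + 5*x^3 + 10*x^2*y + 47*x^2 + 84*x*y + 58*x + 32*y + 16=5*x^3 + 37*x^2 - 136*x + y*(10*x^2 + 104*x + 40) - 60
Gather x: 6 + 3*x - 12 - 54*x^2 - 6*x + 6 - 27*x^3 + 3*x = -27*x^3 - 54*x^2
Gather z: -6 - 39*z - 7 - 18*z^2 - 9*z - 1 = -18*z^2 - 48*z - 14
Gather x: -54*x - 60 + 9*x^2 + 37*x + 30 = 9*x^2 - 17*x - 30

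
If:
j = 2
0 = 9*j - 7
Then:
No Solution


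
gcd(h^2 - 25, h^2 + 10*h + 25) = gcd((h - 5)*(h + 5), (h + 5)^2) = h + 5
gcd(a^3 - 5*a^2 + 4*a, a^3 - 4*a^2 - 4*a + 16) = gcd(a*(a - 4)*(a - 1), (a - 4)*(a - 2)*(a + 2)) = a - 4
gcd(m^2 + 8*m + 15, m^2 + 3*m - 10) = m + 5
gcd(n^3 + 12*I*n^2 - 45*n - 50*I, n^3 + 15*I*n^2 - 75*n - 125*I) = n^2 + 10*I*n - 25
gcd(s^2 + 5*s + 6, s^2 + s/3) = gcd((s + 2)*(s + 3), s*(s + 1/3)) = 1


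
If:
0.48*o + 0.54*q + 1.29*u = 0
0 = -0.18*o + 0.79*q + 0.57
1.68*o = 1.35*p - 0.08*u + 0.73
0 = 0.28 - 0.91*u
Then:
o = -0.01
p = -0.54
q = -0.72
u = 0.31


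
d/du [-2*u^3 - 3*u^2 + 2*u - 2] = -6*u^2 - 6*u + 2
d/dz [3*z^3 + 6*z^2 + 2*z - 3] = 9*z^2 + 12*z + 2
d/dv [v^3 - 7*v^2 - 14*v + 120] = 3*v^2 - 14*v - 14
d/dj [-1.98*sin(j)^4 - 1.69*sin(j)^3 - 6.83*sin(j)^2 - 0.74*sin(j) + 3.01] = (-19.6*sin(j) + 1.98*sin(3*j) + 2.535*cos(2*j) - 3.275)*cos(j)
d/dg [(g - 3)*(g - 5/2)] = 2*g - 11/2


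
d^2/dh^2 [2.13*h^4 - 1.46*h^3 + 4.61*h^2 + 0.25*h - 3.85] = 25.56*h^2 - 8.76*h + 9.22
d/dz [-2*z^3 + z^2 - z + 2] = -6*z^2 + 2*z - 1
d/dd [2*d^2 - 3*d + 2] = 4*d - 3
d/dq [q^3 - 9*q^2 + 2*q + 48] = 3*q^2 - 18*q + 2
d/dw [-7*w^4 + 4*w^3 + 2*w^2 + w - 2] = -28*w^3 + 12*w^2 + 4*w + 1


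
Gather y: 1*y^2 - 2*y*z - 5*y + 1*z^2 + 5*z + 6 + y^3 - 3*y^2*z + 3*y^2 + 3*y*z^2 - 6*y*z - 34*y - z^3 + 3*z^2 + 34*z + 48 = y^3 + y^2*(4 - 3*z) + y*(3*z^2 - 8*z - 39) - z^3 + 4*z^2 + 39*z + 54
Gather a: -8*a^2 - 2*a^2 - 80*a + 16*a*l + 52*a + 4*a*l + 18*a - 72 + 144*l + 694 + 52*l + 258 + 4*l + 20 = -10*a^2 + a*(20*l - 10) + 200*l + 900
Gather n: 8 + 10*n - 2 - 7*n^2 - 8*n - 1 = -7*n^2 + 2*n + 5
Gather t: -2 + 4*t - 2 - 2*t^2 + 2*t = -2*t^2 + 6*t - 4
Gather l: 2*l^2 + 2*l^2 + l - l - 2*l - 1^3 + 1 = 4*l^2 - 2*l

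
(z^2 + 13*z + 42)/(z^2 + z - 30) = (z + 7)/(z - 5)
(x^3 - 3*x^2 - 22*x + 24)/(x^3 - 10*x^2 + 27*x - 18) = (x + 4)/(x - 3)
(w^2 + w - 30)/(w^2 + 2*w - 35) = (w + 6)/(w + 7)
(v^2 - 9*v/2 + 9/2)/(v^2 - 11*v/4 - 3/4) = 2*(2*v - 3)/(4*v + 1)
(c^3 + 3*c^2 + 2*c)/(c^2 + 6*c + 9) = c*(c^2 + 3*c + 2)/(c^2 + 6*c + 9)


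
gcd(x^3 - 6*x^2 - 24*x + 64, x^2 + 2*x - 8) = x^2 + 2*x - 8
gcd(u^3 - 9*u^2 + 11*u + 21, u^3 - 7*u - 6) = u^2 - 2*u - 3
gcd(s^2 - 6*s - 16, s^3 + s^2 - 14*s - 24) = s + 2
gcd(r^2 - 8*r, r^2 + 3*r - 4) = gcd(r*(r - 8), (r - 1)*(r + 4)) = 1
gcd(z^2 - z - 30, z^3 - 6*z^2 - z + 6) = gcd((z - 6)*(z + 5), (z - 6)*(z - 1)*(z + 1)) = z - 6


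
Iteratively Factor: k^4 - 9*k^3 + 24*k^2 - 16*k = (k - 4)*(k^3 - 5*k^2 + 4*k) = k*(k - 4)*(k^2 - 5*k + 4) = k*(k - 4)*(k - 1)*(k - 4)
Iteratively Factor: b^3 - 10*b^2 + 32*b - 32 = (b - 4)*(b^2 - 6*b + 8) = (b - 4)*(b - 2)*(b - 4)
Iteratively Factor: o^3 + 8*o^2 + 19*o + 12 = (o + 3)*(o^2 + 5*o + 4) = (o + 1)*(o + 3)*(o + 4)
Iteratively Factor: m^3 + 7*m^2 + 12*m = (m)*(m^2 + 7*m + 12) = m*(m + 4)*(m + 3)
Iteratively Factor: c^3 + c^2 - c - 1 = (c + 1)*(c^2 - 1) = (c + 1)^2*(c - 1)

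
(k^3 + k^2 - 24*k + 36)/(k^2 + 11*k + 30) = (k^2 - 5*k + 6)/(k + 5)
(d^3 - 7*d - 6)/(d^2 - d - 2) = (d^2 - d - 6)/(d - 2)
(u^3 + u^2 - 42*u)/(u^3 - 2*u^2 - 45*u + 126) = u/(u - 3)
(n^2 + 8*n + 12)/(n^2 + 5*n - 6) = (n + 2)/(n - 1)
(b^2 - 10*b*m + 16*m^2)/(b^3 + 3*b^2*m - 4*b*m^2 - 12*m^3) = (b - 8*m)/(b^2 + 5*b*m + 6*m^2)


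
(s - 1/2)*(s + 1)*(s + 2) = s^3 + 5*s^2/2 + s/2 - 1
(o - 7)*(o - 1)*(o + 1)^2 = o^4 - 6*o^3 - 8*o^2 + 6*o + 7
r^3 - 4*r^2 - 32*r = r*(r - 8)*(r + 4)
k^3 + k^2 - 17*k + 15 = (k - 3)*(k - 1)*(k + 5)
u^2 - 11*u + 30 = (u - 6)*(u - 5)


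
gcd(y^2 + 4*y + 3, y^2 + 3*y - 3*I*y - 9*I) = y + 3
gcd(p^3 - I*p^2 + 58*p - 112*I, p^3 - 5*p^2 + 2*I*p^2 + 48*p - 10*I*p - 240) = p + 8*I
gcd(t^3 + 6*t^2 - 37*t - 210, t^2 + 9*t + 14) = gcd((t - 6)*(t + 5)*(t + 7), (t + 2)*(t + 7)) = t + 7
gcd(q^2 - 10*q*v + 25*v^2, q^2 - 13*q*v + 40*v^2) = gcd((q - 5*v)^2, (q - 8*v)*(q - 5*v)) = q - 5*v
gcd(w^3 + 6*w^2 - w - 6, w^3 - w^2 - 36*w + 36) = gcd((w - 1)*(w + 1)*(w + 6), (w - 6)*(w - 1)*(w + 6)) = w^2 + 5*w - 6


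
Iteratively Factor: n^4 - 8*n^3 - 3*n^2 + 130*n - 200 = (n - 5)*(n^3 - 3*n^2 - 18*n + 40) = (n - 5)*(n + 4)*(n^2 - 7*n + 10) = (n - 5)*(n - 2)*(n + 4)*(n - 5)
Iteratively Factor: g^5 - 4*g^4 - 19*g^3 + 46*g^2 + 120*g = (g + 3)*(g^4 - 7*g^3 + 2*g^2 + 40*g) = (g - 5)*(g + 3)*(g^3 - 2*g^2 - 8*g) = g*(g - 5)*(g + 3)*(g^2 - 2*g - 8) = g*(g - 5)*(g - 4)*(g + 3)*(g + 2)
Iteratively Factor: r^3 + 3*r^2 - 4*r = (r + 4)*(r^2 - r) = r*(r + 4)*(r - 1)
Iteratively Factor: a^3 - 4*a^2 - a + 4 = (a - 1)*(a^2 - 3*a - 4) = (a - 1)*(a + 1)*(a - 4)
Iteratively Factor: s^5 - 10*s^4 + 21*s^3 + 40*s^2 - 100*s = (s)*(s^4 - 10*s^3 + 21*s^2 + 40*s - 100) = s*(s - 2)*(s^3 - 8*s^2 + 5*s + 50) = s*(s - 5)*(s - 2)*(s^2 - 3*s - 10) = s*(s - 5)*(s - 2)*(s + 2)*(s - 5)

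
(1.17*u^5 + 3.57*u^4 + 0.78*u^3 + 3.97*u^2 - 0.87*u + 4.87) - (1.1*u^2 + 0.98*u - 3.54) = 1.17*u^5 + 3.57*u^4 + 0.78*u^3 + 2.87*u^2 - 1.85*u + 8.41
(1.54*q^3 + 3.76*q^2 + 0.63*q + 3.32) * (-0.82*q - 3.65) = -1.2628*q^4 - 8.7042*q^3 - 14.2406*q^2 - 5.0219*q - 12.118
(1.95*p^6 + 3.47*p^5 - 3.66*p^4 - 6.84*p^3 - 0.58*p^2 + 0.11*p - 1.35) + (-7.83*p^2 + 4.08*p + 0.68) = 1.95*p^6 + 3.47*p^5 - 3.66*p^4 - 6.84*p^3 - 8.41*p^2 + 4.19*p - 0.67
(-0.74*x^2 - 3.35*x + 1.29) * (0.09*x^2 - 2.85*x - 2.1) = -0.0666*x^4 + 1.8075*x^3 + 11.2176*x^2 + 3.3585*x - 2.709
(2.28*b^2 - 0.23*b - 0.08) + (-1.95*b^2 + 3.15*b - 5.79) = 0.33*b^2 + 2.92*b - 5.87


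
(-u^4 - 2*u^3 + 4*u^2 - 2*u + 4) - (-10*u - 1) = -u^4 - 2*u^3 + 4*u^2 + 8*u + 5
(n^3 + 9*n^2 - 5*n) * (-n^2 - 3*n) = -n^5 - 12*n^4 - 22*n^3 + 15*n^2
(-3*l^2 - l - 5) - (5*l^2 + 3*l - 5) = -8*l^2 - 4*l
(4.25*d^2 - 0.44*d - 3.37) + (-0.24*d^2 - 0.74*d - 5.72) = 4.01*d^2 - 1.18*d - 9.09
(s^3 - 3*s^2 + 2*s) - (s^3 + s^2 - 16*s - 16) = -4*s^2 + 18*s + 16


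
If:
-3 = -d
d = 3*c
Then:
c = 1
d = 3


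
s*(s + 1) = s^2 + s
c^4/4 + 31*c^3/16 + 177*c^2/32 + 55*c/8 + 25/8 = (c/2 + 1)^2*(c + 5/4)*(c + 5/2)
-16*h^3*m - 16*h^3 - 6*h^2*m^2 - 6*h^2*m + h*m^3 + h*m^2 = (-8*h + m)*(2*h + m)*(h*m + h)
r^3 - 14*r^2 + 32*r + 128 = (r - 8)^2*(r + 2)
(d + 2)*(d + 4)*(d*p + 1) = d^3*p + 6*d^2*p + d^2 + 8*d*p + 6*d + 8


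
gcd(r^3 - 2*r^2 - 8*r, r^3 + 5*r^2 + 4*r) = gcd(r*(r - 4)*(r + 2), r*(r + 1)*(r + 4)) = r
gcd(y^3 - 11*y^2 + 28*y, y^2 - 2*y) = y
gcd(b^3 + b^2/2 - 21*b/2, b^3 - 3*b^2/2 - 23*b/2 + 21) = b^2 + b/2 - 21/2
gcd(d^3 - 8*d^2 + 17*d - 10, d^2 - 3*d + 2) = d^2 - 3*d + 2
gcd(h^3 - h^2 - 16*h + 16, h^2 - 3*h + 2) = h - 1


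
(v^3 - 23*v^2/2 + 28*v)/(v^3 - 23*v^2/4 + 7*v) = 2*(2*v^2 - 23*v + 56)/(4*v^2 - 23*v + 28)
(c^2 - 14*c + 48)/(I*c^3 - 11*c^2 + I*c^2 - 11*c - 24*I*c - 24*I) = I*(-c^2 + 14*c - 48)/(c^3 + c^2*(1 + 11*I) + c*(-24 + 11*I) - 24)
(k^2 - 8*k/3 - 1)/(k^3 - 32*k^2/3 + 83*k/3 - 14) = (3*k + 1)/(3*k^2 - 23*k + 14)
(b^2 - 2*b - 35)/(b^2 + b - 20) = (b - 7)/(b - 4)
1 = 1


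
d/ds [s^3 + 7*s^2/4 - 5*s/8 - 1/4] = 3*s^2 + 7*s/2 - 5/8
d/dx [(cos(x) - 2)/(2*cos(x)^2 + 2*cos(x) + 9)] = (-8*cos(x) + cos(2*x) - 12)*sin(x)/(2*cos(x) + cos(2*x) + 10)^2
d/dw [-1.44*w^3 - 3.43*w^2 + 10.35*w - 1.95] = -4.32*w^2 - 6.86*w + 10.35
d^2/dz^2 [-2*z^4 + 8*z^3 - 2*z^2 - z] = -24*z^2 + 48*z - 4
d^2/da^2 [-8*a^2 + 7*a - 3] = -16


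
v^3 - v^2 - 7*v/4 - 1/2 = (v - 2)*(v + 1/2)^2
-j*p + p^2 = p*(-j + p)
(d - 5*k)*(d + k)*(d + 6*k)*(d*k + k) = d^4*k + 2*d^3*k^2 + d^3*k - 29*d^2*k^3 + 2*d^2*k^2 - 30*d*k^4 - 29*d*k^3 - 30*k^4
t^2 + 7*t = t*(t + 7)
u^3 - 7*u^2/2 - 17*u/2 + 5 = (u - 5)*(u - 1/2)*(u + 2)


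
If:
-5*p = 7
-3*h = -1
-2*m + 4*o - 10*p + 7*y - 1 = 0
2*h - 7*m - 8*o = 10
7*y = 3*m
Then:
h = 1/3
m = 10/3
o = -49/12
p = -7/5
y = 10/7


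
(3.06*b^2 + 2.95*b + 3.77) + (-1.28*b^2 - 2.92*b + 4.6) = 1.78*b^2 + 0.0300000000000002*b + 8.37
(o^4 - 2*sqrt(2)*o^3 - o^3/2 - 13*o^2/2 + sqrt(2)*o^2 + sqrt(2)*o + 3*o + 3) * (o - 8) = o^5 - 17*o^4/2 - 2*sqrt(2)*o^4 - 5*o^3/2 + 17*sqrt(2)*o^3 - 7*sqrt(2)*o^2 + 55*o^2 - 21*o - 8*sqrt(2)*o - 24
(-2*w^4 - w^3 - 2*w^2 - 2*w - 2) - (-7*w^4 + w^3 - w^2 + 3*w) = 5*w^4 - 2*w^3 - w^2 - 5*w - 2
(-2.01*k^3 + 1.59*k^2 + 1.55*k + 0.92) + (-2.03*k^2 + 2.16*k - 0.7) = -2.01*k^3 - 0.44*k^2 + 3.71*k + 0.22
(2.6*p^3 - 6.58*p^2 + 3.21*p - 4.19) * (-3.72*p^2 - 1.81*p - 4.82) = -9.672*p^5 + 19.7716*p^4 - 12.5634*p^3 + 41.4923*p^2 - 7.8883*p + 20.1958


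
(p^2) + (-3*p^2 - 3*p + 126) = -2*p^2 - 3*p + 126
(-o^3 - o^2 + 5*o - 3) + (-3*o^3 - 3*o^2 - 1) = -4*o^3 - 4*o^2 + 5*o - 4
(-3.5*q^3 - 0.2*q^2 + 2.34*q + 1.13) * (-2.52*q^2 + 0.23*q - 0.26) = 8.82*q^5 - 0.301*q^4 - 5.0328*q^3 - 2.2574*q^2 - 0.3485*q - 0.2938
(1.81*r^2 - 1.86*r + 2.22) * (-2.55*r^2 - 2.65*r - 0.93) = -4.6155*r^4 - 0.0534999999999997*r^3 - 2.4153*r^2 - 4.1532*r - 2.0646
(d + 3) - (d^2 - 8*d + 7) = -d^2 + 9*d - 4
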